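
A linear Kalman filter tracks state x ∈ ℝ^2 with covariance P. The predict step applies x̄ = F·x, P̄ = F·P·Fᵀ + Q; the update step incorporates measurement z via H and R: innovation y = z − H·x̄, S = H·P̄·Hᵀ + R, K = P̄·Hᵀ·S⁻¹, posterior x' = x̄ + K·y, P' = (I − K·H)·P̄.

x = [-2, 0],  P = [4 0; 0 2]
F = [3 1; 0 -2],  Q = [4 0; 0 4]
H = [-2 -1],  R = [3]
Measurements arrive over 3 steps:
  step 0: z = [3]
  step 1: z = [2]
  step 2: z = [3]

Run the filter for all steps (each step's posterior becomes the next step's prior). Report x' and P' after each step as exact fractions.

step 0: x̄ = F·x = [-6, 0]
step 0: P̄ = F·P·Fᵀ + Q = [42 -4; -4 12]
step 0: y = z − H·x̄ = [-9]
step 0: S = H·P̄·Hᵀ + R = [167]
step 0: K = P̄·Hᵀ·S⁻¹ = [-80/167; -4/167]
step 0: x' = x̄ + K·y = [-282/167, 36/167]
step 0: P' = (I − K·H)·P̄ = [614/167 -988/167; -988/167 1988/167]
step 1: x̄ = F·x = [-810/167, -72/167]
step 1: P̄ = F·P·Fᵀ + Q = [2254/167 1952/167; 1952/167 8620/167]
step 1: y = z − H·x̄ = [-1358/167]
step 1: S = H·P̄·Hᵀ + R = [25945/167]
step 1: K = P̄·Hᵀ·S⁻¹ = [-1292/5189; -12524/25945]
step 1: x' = x̄ + K·y = [-14662/5189, 90656/25945]
step 1: P' = (I − K·H)·P̄ = [20058/5189 -36240/5189; -36240/5189 399972/25945]
step 2: x̄ = F·x = [-129274/25945, -181312/25945]
step 2: P̄ = F·P·Fᵀ + Q = [319162/25945 287256/25945; 287256/25945 1703668/25945]
step 2: y = z − H·x̄ = [-72405/5189]
step 2: S = H·P̄·Hᵀ + R = [841435/5189]
step 2: K = P̄·Hᵀ·S⁻¹ = [-185116/841435; -455636/841435]
step 2: x' = x̄ + K·y = [-1609522/841435, 477524/841435]
step 2: P' = (I − K·H)·P̄ = [3746942/841435 -6938536/841435; -6938536/841435 3048796/168287]

step 0: x' = [-282/167, 36/167], P' = [614/167 -988/167; -988/167 1988/167]
step 1: x' = [-14662/5189, 90656/25945], P' = [20058/5189 -36240/5189; -36240/5189 399972/25945]
step 2: x' = [-1609522/841435, 477524/841435], P' = [3746942/841435 -6938536/841435; -6938536/841435 3048796/168287]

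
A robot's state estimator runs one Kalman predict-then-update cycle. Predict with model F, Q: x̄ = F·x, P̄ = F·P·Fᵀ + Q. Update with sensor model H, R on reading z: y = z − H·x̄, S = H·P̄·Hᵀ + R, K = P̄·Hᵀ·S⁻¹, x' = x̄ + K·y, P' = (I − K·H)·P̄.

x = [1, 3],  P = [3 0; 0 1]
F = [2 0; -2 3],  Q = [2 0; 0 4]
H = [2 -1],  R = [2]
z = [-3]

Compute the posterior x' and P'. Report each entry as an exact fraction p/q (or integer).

x̄ = F·x = [2, 7]
P̄ = F·P·Fᵀ + Q = [14 -12; -12 25]
y = z − H·x̄ = [0]
S = H·P̄·Hᵀ + R = [131]
K = P̄·Hᵀ·S⁻¹ = [40/131; -49/131]
x' = x̄ + K·y = [2, 7]
P' = (I − K·H)·P̄ = [234/131 388/131; 388/131 874/131]

x' = [2, 7]
P' = [234/131 388/131; 388/131 874/131]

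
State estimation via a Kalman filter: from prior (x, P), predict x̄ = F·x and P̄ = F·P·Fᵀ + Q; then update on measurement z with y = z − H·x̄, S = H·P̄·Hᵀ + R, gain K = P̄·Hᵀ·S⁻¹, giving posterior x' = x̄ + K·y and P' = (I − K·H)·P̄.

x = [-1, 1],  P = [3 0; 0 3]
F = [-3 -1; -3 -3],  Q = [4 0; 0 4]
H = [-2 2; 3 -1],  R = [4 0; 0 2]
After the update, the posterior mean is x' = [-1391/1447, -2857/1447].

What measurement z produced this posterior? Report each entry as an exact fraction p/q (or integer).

x̄ = F·x = [2, 0]
P̄ = F·P·Fᵀ + Q = [34 36; 36 58]
S = H·P̄·Hᵀ + R = [84 -32; -32 150]
K = P̄·Hᵀ·S⁻¹ = [339/1447 709/1447; 1025/1447 701/1447]
x' − x̄ = [-4285/1447, -2857/1447] = K·y
y = (KᵀK)⁻¹·Kᵀ·(x' − x̄) = [2, -7]
z = y + H·x̄ = [2, -7] + [-4, 6] = [-2, -1]

z = [-2, -1]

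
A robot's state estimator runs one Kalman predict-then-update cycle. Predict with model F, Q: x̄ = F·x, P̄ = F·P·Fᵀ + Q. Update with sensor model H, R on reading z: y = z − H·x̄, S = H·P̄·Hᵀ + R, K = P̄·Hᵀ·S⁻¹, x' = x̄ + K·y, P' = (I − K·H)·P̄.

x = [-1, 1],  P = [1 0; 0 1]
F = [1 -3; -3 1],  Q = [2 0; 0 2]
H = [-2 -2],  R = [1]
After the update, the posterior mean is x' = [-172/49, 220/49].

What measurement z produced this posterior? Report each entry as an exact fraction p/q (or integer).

z = [-2]

x̄ = F·x = [-4, 4]
P̄ = F·P·Fᵀ + Q = [12 -6; -6 12]
S = H·P̄·Hᵀ + R = [49]
K = P̄·Hᵀ·S⁻¹ = [-12/49; -12/49]
x' − x̄ = [24/49, 24/49] = K·y
y = (KᵀK)⁻¹·Kᵀ·(x' − x̄) = [-2]
z = y + H·x̄ = [-2] + [0] = [-2]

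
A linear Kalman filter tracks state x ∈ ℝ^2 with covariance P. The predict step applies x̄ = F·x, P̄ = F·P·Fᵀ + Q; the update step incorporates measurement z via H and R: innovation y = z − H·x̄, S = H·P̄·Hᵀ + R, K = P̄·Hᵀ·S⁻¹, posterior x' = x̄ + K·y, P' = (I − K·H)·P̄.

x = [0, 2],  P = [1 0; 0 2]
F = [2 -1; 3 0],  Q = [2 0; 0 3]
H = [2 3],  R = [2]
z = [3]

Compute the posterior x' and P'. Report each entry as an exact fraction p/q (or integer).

x' = [-95/107, 168/107]
P' = [278/107 -174/107; -174/107 132/107]

x̄ = F·x = [-2, 0]
P̄ = F·P·Fᵀ + Q = [8 6; 6 12]
y = z − H·x̄ = [7]
S = H·P̄·Hᵀ + R = [214]
K = P̄·Hᵀ·S⁻¹ = [17/107; 24/107]
x' = x̄ + K·y = [-95/107, 168/107]
P' = (I − K·H)·P̄ = [278/107 -174/107; -174/107 132/107]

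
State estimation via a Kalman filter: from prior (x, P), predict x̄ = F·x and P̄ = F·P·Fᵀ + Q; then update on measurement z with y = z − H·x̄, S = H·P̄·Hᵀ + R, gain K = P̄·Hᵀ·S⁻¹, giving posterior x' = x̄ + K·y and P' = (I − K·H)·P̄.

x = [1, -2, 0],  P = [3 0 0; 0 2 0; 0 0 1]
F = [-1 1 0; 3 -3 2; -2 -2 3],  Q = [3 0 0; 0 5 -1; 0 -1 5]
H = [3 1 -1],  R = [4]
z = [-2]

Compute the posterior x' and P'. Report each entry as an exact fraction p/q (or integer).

x̄ = F·x = [-3, 9, 2]
P̄ = F·P·Fᵀ + Q = [8 -15 2; -15 54 -1; 2 -1 34]
y = z − H·x̄ = [0]
S = H·P̄·Hᵀ + R = [64]
K = P̄·Hᵀ·S⁻¹ = [7/64; 5/32; -29/64]
x' = x̄ + K·y = [-3, 9, 2]
P' = (I − K·H)·P̄ = [463/64 -515/32 331/64; -515/32 839/16 113/32; 331/64 113/32 1335/64]

x' = [-3, 9, 2]
P' = [463/64 -515/32 331/64; -515/32 839/16 113/32; 331/64 113/32 1335/64]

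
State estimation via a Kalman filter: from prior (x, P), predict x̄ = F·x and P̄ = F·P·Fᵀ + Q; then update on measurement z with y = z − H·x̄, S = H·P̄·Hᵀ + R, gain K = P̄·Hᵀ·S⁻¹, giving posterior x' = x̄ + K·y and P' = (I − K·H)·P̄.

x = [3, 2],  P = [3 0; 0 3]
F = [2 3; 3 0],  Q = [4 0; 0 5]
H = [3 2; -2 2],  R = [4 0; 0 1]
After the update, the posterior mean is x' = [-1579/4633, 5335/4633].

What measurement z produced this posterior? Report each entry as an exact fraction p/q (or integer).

z = [1, 3]

x̄ = F·x = [12, 9]
P̄ = F·P·Fᵀ + Q = [43 18; 18 32]
S = H·P̄·Hᵀ + R = [735 -94; -94 157]
K = P̄·Hᵀ·S⁻¹ = [21205/106559 -21240/106559; 21158/106559 31672/106559]
x' − x̄ = [-57175/4633, -36362/4633] = K·y
y = (KᵀK)⁻¹·Kᵀ·(x' − x̄) = [-53, 9]
z = y + H·x̄ = [-53, 9] + [54, -6] = [1, 3]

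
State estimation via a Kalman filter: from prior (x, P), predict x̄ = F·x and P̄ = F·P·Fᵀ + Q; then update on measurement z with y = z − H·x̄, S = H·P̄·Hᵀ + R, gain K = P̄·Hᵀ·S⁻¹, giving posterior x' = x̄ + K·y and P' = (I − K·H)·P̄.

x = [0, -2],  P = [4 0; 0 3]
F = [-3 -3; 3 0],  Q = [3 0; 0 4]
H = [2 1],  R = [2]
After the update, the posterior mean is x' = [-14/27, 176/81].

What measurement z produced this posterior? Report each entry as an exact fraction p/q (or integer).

x̄ = F·x = [6, 0]
P̄ = F·P·Fᵀ + Q = [66 -36; -36 40]
S = H·P̄·Hᵀ + R = [162]
K = P̄·Hᵀ·S⁻¹ = [16/27; -16/81]
x' − x̄ = [-176/27, 176/81] = K·y
y = (KᵀK)⁻¹·Kᵀ·(x' − x̄) = [-11]
z = y + H·x̄ = [-11] + [12] = [1]

z = [1]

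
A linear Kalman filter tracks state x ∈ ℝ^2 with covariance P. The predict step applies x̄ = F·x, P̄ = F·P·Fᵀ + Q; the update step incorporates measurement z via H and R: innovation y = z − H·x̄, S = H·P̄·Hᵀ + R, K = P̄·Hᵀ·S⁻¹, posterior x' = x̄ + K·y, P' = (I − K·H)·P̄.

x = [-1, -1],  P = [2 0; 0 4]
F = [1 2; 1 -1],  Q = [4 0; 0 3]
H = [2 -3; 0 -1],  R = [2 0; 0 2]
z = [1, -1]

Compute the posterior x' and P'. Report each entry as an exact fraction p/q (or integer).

x' = [5/9, 5/48]
P' = [26/9 5/3; 5/3 37/32]

x̄ = F·x = [-3, 0]
P̄ = F·P·Fᵀ + Q = [22 -6; -6 9]
y = z − H·x̄ = [7, -1]
S = H·P̄·Hᵀ + R = [243 39; 39 11]
K = P̄·Hᵀ·S⁻¹ = [7/18 -5/6; -13/192 -37/64]
x' = x̄ + K·y = [5/9, 5/48]
P' = (I − K·H)·P̄ = [26/9 5/3; 5/3 37/32]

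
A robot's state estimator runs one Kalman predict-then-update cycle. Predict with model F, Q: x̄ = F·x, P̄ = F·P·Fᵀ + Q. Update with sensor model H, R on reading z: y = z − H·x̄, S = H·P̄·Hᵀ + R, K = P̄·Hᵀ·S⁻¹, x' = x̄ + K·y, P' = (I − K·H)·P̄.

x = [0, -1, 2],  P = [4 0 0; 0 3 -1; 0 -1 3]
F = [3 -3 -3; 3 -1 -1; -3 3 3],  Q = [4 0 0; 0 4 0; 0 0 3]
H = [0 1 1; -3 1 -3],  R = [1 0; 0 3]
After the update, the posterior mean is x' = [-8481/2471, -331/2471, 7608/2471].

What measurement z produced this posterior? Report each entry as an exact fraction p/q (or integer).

z = [3, 1]

x̄ = F·x = [-3, -1, 3]
P̄ = F·P·Fᵀ + Q = [76 48 -72; 48 44 -48; -72 -48 75]
S = H·P̄·Hᵀ + R = [24 -13; -13 110]
K = P̄·Hᵀ·S⁻¹ = [-2172/2471 552/2471; 132/2471 1004/2471; 2229/2471 -1017/2471]
x' − x̄ = [-1068/2471, 2140/2471, 195/2471] = K·y
y = (KᵀK)⁻¹·Kᵀ·(x' − x̄) = [1, 2]
z = y + H·x̄ = [1, 2] + [2, -1] = [3, 1]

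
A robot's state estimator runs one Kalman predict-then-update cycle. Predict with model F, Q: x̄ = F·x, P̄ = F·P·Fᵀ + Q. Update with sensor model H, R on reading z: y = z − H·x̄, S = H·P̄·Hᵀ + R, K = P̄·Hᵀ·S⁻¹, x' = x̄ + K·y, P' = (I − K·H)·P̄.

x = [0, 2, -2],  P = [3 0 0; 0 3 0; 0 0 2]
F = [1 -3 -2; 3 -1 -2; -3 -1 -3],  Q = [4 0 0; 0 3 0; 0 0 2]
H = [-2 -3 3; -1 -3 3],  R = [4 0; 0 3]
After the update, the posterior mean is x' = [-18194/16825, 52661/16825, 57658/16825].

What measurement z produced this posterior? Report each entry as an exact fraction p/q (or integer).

z = [3, 2]

x̄ = F·x = [-2, 2, 4]
P̄ = F·P·Fᵀ + Q = [42 26 12; 26 41 -12; 12 -12 50]
S = H·P̄·Hᵀ + R = [1375 1245; 1245 1164]
K = P̄·Hᵀ·S⁻¹ = [-14028/16825 2758/3365; -5093/16825 1664/10095; -9354/16825 2504/3365]
x' − x̄ = [15456/16825, 19011/16825, -9642/16825] = K·y
y = (KᵀK)⁻¹·Kᵀ·(x' − x̄) = [-7, -6]
z = y + H·x̄ = [-7, -6] + [10, 8] = [3, 2]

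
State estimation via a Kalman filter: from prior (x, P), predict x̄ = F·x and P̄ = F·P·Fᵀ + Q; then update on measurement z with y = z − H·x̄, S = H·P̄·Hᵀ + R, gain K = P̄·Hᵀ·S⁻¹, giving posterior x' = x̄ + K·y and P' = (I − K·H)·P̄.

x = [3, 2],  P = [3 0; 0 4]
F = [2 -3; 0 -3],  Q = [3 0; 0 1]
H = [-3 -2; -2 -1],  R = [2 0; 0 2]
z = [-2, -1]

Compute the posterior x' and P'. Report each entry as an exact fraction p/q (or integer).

x' = [8232/3443, -9899/3443]
P' = [6114/3443 -9312/3443; -9312/3443 15514/3443]

x̄ = F·x = [0, -6]
P̄ = F·P·Fᵀ + Q = [51 36; 36 37]
y = z − H·x̄ = [-14, -7]
S = H·P̄·Hᵀ + R = [1041 632; 632 387]
K = P̄·Hᵀ·S⁻¹ = [141/3443 -1458/3443; -1546/3443 1555/3443]
x' = x̄ + K·y = [8232/3443, -9899/3443]
P' = (I − K·H)·P̄ = [6114/3443 -9312/3443; -9312/3443 15514/3443]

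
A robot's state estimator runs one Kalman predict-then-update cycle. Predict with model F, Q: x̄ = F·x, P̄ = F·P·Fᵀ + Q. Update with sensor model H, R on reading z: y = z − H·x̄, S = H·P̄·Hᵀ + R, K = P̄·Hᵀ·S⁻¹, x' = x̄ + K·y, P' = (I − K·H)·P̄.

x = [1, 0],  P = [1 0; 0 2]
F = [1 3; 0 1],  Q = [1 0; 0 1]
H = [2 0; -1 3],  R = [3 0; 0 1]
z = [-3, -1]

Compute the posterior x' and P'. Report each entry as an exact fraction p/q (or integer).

x̄ = F·x = [1, 0]
P̄ = F·P·Fᵀ + Q = [20 6; 6 3]
y = z − H·x̄ = [-5, 0]
S = H·P̄·Hᵀ + R = [83 -4; -4 12]
K = P̄·Hᵀ·S⁻¹ = [118/245 -3/490; 39/245 297/980]
x' = x̄ + K·y = [-69/49, -39/49]
P' = (I − K·H)·P̄ = [177/245 117/490; 117/490 177/980]

x' = [-69/49, -39/49]
P' = [177/245 117/490; 117/490 177/980]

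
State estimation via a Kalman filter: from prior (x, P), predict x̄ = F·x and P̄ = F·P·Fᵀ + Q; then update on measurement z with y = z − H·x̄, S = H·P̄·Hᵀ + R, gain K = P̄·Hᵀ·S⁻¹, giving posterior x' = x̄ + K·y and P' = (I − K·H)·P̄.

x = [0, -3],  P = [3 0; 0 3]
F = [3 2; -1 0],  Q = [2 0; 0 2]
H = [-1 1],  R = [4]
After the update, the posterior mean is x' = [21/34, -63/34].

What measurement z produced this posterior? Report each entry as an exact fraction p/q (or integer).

x̄ = F·x = [-6, 0]
P̄ = F·P·Fᵀ + Q = [41 -9; -9 5]
S = H·P̄·Hᵀ + R = [68]
K = P̄·Hᵀ·S⁻¹ = [-25/34; 7/34]
x' − x̄ = [225/34, -63/34] = K·y
y = (KᵀK)⁻¹·Kᵀ·(x' − x̄) = [-9]
z = y + H·x̄ = [-9] + [6] = [-3]

z = [-3]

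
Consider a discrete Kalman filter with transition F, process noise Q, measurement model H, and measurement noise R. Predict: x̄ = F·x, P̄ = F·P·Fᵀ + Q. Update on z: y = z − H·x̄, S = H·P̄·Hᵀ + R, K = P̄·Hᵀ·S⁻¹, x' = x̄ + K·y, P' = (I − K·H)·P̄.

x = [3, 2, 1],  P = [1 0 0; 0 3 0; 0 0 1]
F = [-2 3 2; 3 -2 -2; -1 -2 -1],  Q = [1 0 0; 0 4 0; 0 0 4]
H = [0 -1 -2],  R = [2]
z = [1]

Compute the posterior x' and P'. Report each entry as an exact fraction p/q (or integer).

x̄ = F·x = [2, 3, -8]
P̄ = F·P·Fᵀ + Q = [36 -28 -18; -28 29 11; -18 11 18]
y = z − H·x̄ = [-12]
S = H·P̄·Hᵀ + R = [147]
K = P̄·Hᵀ·S⁻¹ = [64/147; -17/49; -47/147]
x' = x̄ + K·y = [-158/49, 351/49, -204/49]
P' = (I − K·H)·P̄ = [1196/147 -284/49 362/147; -284/49 554/49 -260/49; 362/147 -260/49 437/147]

x' = [-158/49, 351/49, -204/49]
P' = [1196/147 -284/49 362/147; -284/49 554/49 -260/49; 362/147 -260/49 437/147]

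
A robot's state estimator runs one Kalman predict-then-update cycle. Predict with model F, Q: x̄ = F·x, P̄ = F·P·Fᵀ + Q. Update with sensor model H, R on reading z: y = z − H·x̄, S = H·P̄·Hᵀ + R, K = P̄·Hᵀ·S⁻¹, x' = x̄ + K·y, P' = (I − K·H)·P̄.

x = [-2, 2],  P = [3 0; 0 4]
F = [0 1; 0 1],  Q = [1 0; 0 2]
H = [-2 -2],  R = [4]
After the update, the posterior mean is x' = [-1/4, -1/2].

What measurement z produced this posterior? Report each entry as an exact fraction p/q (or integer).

x̄ = F·x = [2, 2]
P̄ = F·P·Fᵀ + Q = [5 4; 4 6]
S = H·P̄·Hᵀ + R = [80]
K = P̄·Hᵀ·S⁻¹ = [-9/40; -1/4]
x' − x̄ = [-9/4, -5/2] = K·y
y = (KᵀK)⁻¹·Kᵀ·(x' − x̄) = [10]
z = y + H·x̄ = [10] + [-8] = [2]

z = [2]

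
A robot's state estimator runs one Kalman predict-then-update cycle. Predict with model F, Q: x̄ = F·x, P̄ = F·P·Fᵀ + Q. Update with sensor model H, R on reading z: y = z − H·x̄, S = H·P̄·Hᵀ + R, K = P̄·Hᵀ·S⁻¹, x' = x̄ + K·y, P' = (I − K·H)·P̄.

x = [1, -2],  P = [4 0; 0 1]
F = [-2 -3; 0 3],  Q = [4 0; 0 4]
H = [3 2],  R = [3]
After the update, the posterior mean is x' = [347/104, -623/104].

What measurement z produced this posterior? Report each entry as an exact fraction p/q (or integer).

x̄ = F·x = [4, -6]
P̄ = F·P·Fᵀ + Q = [29 -9; -9 13]
S = H·P̄·Hᵀ + R = [208]
K = P̄·Hᵀ·S⁻¹ = [69/208; -1/208]
x' − x̄ = [-69/104, 1/104] = K·y
y = (KᵀK)⁻¹·Kᵀ·(x' − x̄) = [-2]
z = y + H·x̄ = [-2] + [0] = [-2]

z = [-2]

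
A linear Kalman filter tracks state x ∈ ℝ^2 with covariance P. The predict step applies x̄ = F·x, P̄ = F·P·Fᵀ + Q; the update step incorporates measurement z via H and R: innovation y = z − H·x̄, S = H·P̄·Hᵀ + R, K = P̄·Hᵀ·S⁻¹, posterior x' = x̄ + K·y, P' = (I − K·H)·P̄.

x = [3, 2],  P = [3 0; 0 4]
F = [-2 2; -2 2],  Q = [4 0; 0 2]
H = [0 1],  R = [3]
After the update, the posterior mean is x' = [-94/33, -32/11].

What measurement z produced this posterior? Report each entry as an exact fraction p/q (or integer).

x̄ = F·x = [-2, -2]
P̄ = F·P·Fᵀ + Q = [32 28; 28 30]
S = H·P̄·Hᵀ + R = [33]
K = P̄·Hᵀ·S⁻¹ = [28/33; 10/11]
x' − x̄ = [-28/33, -10/11] = K·y
y = (KᵀK)⁻¹·Kᵀ·(x' − x̄) = [-1]
z = y + H·x̄ = [-1] + [-2] = [-3]

z = [-3]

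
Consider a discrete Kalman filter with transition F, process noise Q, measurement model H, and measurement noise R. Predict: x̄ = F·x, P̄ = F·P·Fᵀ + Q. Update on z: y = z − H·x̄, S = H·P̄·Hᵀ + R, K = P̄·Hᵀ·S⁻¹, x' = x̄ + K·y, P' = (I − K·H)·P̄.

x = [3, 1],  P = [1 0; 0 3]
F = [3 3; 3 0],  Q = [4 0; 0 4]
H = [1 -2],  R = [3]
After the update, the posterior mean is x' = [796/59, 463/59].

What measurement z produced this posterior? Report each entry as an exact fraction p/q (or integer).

z = [-2]

x̄ = F·x = [12, 9]
P̄ = F·P·Fᵀ + Q = [40 9; 9 13]
S = H·P̄·Hᵀ + R = [59]
K = P̄·Hᵀ·S⁻¹ = [22/59; -17/59]
x' − x̄ = [88/59, -68/59] = K·y
y = (KᵀK)⁻¹·Kᵀ·(x' − x̄) = [4]
z = y + H·x̄ = [4] + [-6] = [-2]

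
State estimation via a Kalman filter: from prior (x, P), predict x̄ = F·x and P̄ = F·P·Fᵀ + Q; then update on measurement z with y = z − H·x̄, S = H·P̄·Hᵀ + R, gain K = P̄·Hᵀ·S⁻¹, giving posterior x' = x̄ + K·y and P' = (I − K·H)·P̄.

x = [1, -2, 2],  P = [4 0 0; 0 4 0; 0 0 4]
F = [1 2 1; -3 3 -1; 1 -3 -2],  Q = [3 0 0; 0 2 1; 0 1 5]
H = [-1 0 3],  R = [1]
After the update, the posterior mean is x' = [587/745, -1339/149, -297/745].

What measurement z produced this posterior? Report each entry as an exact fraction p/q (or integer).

z = [-2]

x̄ = F·x = [-1, -11, 3]
P̄ = F·P·Fᵀ + Q = [27 8 -28; 8 78 -39; -28 -39 61]
S = H·P̄·Hᵀ + R = [745]
K = P̄·Hᵀ·S⁻¹ = [-111/745; -25/149; 211/745]
x' − x̄ = [1332/745, 300/149, -2532/745] = K·y
y = (KᵀK)⁻¹·Kᵀ·(x' − x̄) = [-12]
z = y + H·x̄ = [-12] + [10] = [-2]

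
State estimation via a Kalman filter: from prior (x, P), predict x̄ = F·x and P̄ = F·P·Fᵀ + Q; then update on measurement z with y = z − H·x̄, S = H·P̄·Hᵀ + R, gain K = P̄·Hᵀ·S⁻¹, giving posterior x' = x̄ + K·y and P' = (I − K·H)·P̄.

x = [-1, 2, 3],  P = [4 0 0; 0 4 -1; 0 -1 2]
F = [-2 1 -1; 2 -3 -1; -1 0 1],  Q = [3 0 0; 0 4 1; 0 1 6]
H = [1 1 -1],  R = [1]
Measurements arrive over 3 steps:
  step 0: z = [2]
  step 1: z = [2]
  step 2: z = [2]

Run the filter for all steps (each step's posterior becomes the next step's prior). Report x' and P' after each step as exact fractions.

step 0: x' = [-29/19, 31/19, -28/19], P' = [495/19 -442/19 56/19; -442/19 538/19 81/19; 56/19 81/19 287/38]
step 1: x' = [63918/13141, -45762/13141, -8036/13141], P' = [1789622/13141 -1584517/13141 212284/13141; -1584517/13141 1470787/13141 -130327/13141; 212284/13141 -130327/13141 85642/13141]
step 2: x' = [-341381/3025420, 2028147/3025420, -4402391/3025420], P' = [2148530251/12101680 -1913058637/12101680 248426921/12101680; -1913058637/12101680 1765697579/12101680 -168233407/12101680; 248426921/12101680 -168233407/12101680 84365011/12101680]

step 0: x̄ = F·x = [1, -11, 4]
step 0: P̄ = F·P·Fᵀ + Q = [27 -28 5; -28 52 -6; 5 -6 12]
step 0: y = z − H·x̄ = [16]
step 0: S = H·P̄·Hᵀ + R = [38]
step 0: K = P̄·Hᵀ·S⁻¹ = [-3/19; 15/19; -13/38]
step 0: x' = x̄ + K·y = [-29/19, 31/19, -28/19]
step 0: P' = (I − K·H)·P̄ = [495/19 -442/19 56/19; -442/19 538/19 81/19; 56/19 81/19 287/38]
step 1: x̄ = F·x = [117/19, -123/19, 1/19]
step 1: P̄ = F·P·Fᵀ + Q = [9097/38 -13649/38 2627/38; -13649/38 25215/38 -5031/38; 2627/38 -5031/38 1281/38]
step 1: y = z − H·x̄ = [45/19]
step 1: S = H·P̄·Hᵀ + R = [13141/38]
step 1: K = P̄·Hᵀ·S⁻¹ = [-7179/13141; 16597/13141; -3685/13141]
step 1: x' = x̄ + K·y = [63918/13141, -45762/13141, -8036/13141]
step 1: P' = (I − K·H)·P̄ = [1789622/13141 -1584517/13141 212284/13141; -1584517/13141 1470787/13141 -130327/13141; 212284/13141 -130327/13141 85642/13141]
step 2: x̄ = F·x = [-165562/13141, 273158/13141, -71954/13141]
step 2: P̄ = F·P·Fᵀ + Q = [16202198/13141 -24421997/13141 4735508/13141; -24421997/13141 37916883/13141 -7377463/13141; 4735508/13141 -7377463/13141 1529542/13141]
step 2: y = z − H·x̄ = [-153268/13141]
step 2: S = H·P̄·Hᵀ + R = [12101680/13141]
step 2: K = P̄·Hᵀ·S⁻¹ = [-12955307/12101680; 20872349/12101680; -4171497/12101680]
step 2: x' = x̄ + K·y = [-341381/3025420, 2028147/3025420, -4402391/3025420]
step 2: P' = (I − K·H)·P̄ = [2148530251/12101680 -1913058637/12101680 248426921/12101680; -1913058637/12101680 1765697579/12101680 -168233407/12101680; 248426921/12101680 -168233407/12101680 84365011/12101680]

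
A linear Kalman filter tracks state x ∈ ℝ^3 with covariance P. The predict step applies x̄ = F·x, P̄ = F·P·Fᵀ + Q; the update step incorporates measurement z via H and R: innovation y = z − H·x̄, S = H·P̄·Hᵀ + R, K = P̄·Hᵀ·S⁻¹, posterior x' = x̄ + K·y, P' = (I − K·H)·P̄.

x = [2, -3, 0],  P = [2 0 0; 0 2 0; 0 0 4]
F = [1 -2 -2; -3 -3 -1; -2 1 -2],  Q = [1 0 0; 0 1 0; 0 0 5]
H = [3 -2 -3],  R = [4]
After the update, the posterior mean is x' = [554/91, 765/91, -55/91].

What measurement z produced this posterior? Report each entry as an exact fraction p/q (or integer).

x̄ = F·x = [8, 3, -7]
P̄ = F·P·Fᵀ + Q = [27 14 8; 14 41 14; 8 14 31]
S = H·P̄·Hᵀ + R = [546]
K = P̄·Hᵀ·S⁻¹ = [29/546; -41/273; -97/546]
x' − x̄ = [-174/91, 492/91, 582/91] = K·y
y = (KᵀK)⁻¹·Kᵀ·(x' − x̄) = [-36]
z = y + H·x̄ = [-36] + [39] = [3]

z = [3]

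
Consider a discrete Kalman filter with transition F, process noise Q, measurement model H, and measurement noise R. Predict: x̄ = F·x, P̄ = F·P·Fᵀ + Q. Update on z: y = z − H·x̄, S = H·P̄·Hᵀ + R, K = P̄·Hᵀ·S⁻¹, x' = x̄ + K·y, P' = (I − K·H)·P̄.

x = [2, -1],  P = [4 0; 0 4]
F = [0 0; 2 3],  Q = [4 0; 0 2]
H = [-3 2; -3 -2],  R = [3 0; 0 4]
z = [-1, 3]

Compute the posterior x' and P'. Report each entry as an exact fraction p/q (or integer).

x' = [-867/2740, -2687/2740]
P' = [127/685 27/685; 27/685 297/685]

x̄ = F·x = [0, 1]
P̄ = F·P·Fᵀ + Q = [4 0; 0 54]
y = z − H·x̄ = [-3, 5]
S = H·P̄·Hᵀ + R = [255 -180; -180 256]
K = P̄·Hᵀ·S⁻¹ = [-109/685 -87/548; 171/685 -135/548]
x' = x̄ + K·y = [-867/2740, -2687/2740]
P' = (I − K·H)·P̄ = [127/685 27/685; 27/685 297/685]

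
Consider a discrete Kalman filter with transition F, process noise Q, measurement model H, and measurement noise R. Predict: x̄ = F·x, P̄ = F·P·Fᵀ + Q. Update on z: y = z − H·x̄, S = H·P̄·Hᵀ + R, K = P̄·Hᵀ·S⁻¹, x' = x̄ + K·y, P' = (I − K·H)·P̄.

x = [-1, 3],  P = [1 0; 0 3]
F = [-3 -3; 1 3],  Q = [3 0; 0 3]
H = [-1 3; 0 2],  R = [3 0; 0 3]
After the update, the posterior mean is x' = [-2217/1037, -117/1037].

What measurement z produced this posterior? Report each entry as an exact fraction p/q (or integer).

z = [3, -3]

x̄ = F·x = [-6, 8]
P̄ = F·P·Fᵀ + Q = [39 -30; -30 31]
S = H·P̄·Hᵀ + R = [501 246; 246 127]
K = P̄·Hᵀ·S⁻¹ = [-541/1037 558/1037; 123/1037 268/1037]
x' − x̄ = [4005/1037, -8413/1037] = K·y
y = (KᵀK)⁻¹·Kᵀ·(x' − x̄) = [-27, -19]
z = y + H·x̄ = [-27, -19] + [30, 16] = [3, -3]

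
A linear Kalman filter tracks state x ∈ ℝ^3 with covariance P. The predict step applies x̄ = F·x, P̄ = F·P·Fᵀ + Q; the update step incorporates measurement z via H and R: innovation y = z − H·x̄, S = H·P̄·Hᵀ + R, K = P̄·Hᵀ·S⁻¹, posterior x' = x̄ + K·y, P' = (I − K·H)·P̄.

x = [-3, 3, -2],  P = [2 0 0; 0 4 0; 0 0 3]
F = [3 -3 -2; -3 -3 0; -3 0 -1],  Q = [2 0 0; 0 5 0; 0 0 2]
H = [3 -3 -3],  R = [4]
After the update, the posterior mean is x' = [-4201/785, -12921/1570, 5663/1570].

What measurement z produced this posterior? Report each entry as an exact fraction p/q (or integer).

z = [-2]

x̄ = F·x = [-14, 0, 11]
P̄ = F·P·Fᵀ + Q = [68 18 -12; 18 59 18; -12 18 23]
S = H·P̄·Hᵀ + R = [1570]
K = P̄·Hᵀ·S⁻¹ = [93/785; -177/1570; -159/1570]
x' − x̄ = [6789/785, -12921/1570, -11607/1570] = K·y
y = (KᵀK)⁻¹·Kᵀ·(x' − x̄) = [73]
z = y + H·x̄ = [73] + [-75] = [-2]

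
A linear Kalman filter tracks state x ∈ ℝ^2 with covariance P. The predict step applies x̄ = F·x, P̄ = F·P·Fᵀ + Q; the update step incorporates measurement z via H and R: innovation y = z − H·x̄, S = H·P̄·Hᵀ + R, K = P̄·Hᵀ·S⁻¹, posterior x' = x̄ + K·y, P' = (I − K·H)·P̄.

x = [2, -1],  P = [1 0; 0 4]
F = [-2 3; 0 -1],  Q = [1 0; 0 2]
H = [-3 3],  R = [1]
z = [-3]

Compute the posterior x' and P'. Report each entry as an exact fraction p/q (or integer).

x' = [-187/640, -409/320]
P' = [959/640 453/320; 453/320 231/160]

x̄ = F·x = [-7, 1]
P̄ = F·P·Fᵀ + Q = [41 -12; -12 6]
y = z − H·x̄ = [-27]
S = H·P̄·Hᵀ + R = [640]
K = P̄·Hᵀ·S⁻¹ = [-159/640; 27/320]
x' = x̄ + K·y = [-187/640, -409/320]
P' = (I − K·H)·P̄ = [959/640 453/320; 453/320 231/160]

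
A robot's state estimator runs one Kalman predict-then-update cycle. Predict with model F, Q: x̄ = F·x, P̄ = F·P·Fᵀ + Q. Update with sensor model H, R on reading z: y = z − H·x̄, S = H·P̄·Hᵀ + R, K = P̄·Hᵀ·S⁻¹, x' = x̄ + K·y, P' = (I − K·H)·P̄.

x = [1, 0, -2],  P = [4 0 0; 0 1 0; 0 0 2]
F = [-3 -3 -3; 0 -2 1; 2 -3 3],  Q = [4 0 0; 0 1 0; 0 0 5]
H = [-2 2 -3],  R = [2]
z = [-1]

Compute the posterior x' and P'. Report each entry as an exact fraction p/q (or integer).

x' = [135/38, -157/95, -299/95]
P' = [2301/38 -77/19 -816/19; -77/19 423/95 546/95; -816/19 546/95 3102/95]

x̄ = F·x = [3, -2, -4]
P̄ = F·P·Fᵀ + Q = [67 0 -33; 0 7 12; -33 12 48]
y = z − H·x̄ = [-3]
S = H·P̄·Hᵀ + R = [190]
K = P̄·Hᵀ·S⁻¹ = [-7/38; -11/95; -27/95]
x' = x̄ + K·y = [135/38, -157/95, -299/95]
P' = (I − K·H)·P̄ = [2301/38 -77/19 -816/19; -77/19 423/95 546/95; -816/19 546/95 3102/95]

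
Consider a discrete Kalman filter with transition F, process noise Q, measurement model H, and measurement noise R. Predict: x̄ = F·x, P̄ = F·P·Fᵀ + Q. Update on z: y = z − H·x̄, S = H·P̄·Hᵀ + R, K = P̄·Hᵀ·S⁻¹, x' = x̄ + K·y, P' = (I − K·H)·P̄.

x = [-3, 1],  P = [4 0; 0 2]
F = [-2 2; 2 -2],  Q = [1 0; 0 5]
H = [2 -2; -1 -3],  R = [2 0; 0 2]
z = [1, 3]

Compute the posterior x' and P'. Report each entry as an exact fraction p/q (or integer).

x̄ = F·x = [8, -8]
P̄ = F·P·Fᵀ + Q = [25 -24; -24 29]
y = z − H·x̄ = [-31, -13]
S = H·P̄·Hᵀ + R = [410 220; 220 144]
K = P̄·Hᵀ·S⁻¹ = [943/2660 -229/1064; -351/2660 -251/1064]
x' = x̄ + K·y = [-1021/5320, -4483/5320]
P' = (I − K·H)·P̄ = [1987/5320 101/5320; 101/5320 803/5320]

x' = [-1021/5320, -4483/5320]
P' = [1987/5320 101/5320; 101/5320 803/5320]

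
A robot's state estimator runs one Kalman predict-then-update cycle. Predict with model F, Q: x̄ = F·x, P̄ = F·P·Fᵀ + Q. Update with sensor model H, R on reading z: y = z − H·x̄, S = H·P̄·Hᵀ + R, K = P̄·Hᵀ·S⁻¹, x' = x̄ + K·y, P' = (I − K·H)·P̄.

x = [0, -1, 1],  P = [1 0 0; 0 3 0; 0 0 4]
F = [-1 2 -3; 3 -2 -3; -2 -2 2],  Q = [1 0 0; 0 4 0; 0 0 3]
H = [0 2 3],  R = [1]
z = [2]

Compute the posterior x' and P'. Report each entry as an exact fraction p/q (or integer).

x̄ = F·x = [-5, -1, 4]
P̄ = F·P·Fᵀ + Q = [50 21 -34; 21 61 -18; -34 -18 35]
y = z − H·x̄ = [-8]
S = H·P̄·Hᵀ + R = [344]
K = P̄·Hᵀ·S⁻¹ = [-15/86; 17/86; 69/344]
x' = x̄ + K·y = [-155/43, -111/43, 103/43]
P' = (I − K·H)·P̄ = [1700/43 1413/43 -1889/86; 1413/43 2045/43 -2721/86; -1889/86 -2721/86 7279/344]

x' = [-155/43, -111/43, 103/43]
P' = [1700/43 1413/43 -1889/86; 1413/43 2045/43 -2721/86; -1889/86 -2721/86 7279/344]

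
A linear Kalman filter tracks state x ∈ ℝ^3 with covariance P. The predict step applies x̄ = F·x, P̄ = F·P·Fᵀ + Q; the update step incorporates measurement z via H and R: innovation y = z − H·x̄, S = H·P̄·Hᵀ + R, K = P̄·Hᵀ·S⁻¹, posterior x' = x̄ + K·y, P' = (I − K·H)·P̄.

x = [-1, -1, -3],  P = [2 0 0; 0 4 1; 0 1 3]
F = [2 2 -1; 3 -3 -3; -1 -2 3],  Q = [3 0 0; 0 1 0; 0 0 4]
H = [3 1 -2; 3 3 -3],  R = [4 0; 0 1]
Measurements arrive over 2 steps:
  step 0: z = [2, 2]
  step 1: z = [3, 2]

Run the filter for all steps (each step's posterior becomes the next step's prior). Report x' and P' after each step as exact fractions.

step 0: x' = [-3879/3479, -367429/240051, -799210/240051], P' = [7900/3479 2552/3479 10616/3479; 2552/3479 836468/240051 972170/240051; 10616/3479 972170/240051 1702193/240051]
step 1: x' = [185452102/499378445, -1389587641/998756890, -3386695343/1997513780], P' = [5622975913/1997513780 2606766043/1997513780 8340871357/1997513780; 2606766043/1997513780 7164191213/1997513780 9470107477/1997513780; 8340871357/1997513780 9470107477/1997513780 4460565037/499378445]

step 0: x̄ = F·x = [-1, 9, -6]
step 0: P̄ = F·P·Fᵀ + Q = [26 -6 -21; -6 100 -12; -21 -12 37]
step 0: y = z − H·x̄ = [-16, -40]
step 0: S = H·P̄·Hᵀ + R = [750 1107; 1107 1954]
step 0: K = P̄·Hᵀ·S⁻¹ = [1255/3479 -492/3479; -144902/240051 40386/80017; -58676/240051 2481/80017]
step 0: x' = x̄ + K·y = [-3879/3479, -367429/240051, -799210/240051]
step 0: P' = (I − K·H)·P̄ = [7900/3479 2552/3479 10616/3479; 2552/3479 836468/240051 972170/240051; 10616/3479 972170/240051 1702193/240051]
step 1: x̄ = F·x = [-470950/240051, 898988/80017, -199303/34293]
step 1: P̄ = F·P·Fᵀ + Q = [2538626/240051 -2050225/80017 329387/34293; -2050225/80017 9712768/80017 -313855/11431; 329387/34293 -313855/11431 98249/4899]
step 1: y = z − H·x̄ = [-3354203/240051, -494443/11431]
step 1: S = H·P̄·Hᵀ + R = [33994208/240051 4289172/11431; 4289172/11431 2007364/1633]
step 1: K = P̄·Hᵀ·S⁻¹ = [698487767/1997513780 -333388203/1997513780; -988931403/1997513780 902549337/1997513780; -297949687/1997513780 -46921971/998756890]
step 1: x' = x̄ + K·y = [185452102/499378445, -1389587641/998756890, -3386695343/1997513780]
step 1: P' = (I − K·H)·P̄ = [5622975913/1997513780 2606766043/1997513780 8340871357/1997513780; 2606766043/1997513780 7164191213/1997513780 9470107477/1997513780; 8340871357/1997513780 9470107477/1997513780 4460565037/499378445]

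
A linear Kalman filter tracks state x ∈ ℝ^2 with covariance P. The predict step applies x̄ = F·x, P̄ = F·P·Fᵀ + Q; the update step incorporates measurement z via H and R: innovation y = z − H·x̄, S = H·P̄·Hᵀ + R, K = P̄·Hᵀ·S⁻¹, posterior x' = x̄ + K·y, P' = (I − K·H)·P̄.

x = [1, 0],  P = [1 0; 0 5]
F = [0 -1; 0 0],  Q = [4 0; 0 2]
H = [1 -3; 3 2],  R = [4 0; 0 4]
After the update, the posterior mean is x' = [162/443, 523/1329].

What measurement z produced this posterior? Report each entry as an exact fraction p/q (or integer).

z = [-1, 2]

x̄ = F·x = [0, 0]
P̄ = F·P·Fᵀ + Q = [9 0; 0 2]
S = H·P̄·Hᵀ + R = [31 15; 15 93]
K = P̄·Hᵀ·S⁻¹ = [72/443 117/443; -103/443 107/1329]
x' − x̄ = [162/443, 523/1329] = K·y
y = (KᵀK)⁻¹·Kᵀ·(x' − x̄) = [-1, 2]
z = y + H·x̄ = [-1, 2] + [0, 0] = [-1, 2]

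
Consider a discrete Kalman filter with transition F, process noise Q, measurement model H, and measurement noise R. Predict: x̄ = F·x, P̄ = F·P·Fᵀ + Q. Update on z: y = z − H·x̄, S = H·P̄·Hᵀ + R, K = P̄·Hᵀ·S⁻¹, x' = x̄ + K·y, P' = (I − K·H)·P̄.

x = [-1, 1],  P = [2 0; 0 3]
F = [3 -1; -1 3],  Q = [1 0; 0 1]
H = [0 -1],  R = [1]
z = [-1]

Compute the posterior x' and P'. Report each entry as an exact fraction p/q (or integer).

x̄ = F·x = [-4, 4]
P̄ = F·P·Fᵀ + Q = [22 -15; -15 30]
y = z − H·x̄ = [3]
S = H·P̄·Hᵀ + R = [31]
K = P̄·Hᵀ·S⁻¹ = [15/31; -30/31]
x' = x̄ + K·y = [-79/31, 34/31]
P' = (I − K·H)·P̄ = [457/31 -15/31; -15/31 30/31]

x' = [-79/31, 34/31]
P' = [457/31 -15/31; -15/31 30/31]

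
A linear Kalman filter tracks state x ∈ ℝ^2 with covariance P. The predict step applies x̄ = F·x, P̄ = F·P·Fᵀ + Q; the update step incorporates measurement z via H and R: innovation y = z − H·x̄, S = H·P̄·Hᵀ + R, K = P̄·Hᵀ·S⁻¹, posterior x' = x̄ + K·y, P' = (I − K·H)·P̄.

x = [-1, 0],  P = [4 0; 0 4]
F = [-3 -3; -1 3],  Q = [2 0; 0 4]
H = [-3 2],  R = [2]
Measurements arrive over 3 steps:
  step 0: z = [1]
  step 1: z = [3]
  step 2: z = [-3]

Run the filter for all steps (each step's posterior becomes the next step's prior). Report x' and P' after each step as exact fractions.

step 0: x̄ = F·x = [3, 1]
step 0: P̄ = F·P·Fᵀ + Q = [74 -24; -24 44]
step 0: y = z − H·x̄ = [8]
step 0: S = H·P̄·Hᵀ + R = [1132]
step 0: K = P̄·Hᵀ·S⁻¹ = [-135/566; 40/283]
step 0: x' = x̄ + K·y = [309/283, 603/283]
step 0: P' = (I − K·H)·P̄ = [2717/283 4008/283; 4008/283 6052/283]
step 1: x̄ = F·x = [-2736/283, 1500/283]
step 1: P̄ = F·P·Fᵀ + Q = [151631/283 -70365/283; -70365/283 34269/283]
step 1: y = z − H·x̄ = [-10359/283]
step 1: S = H·P̄·Hᵀ + R = [2346701/283]
step 1: K = P̄·Hᵀ·S⁻¹ = [-85089/335243; 279633/2346701]
step 1: x' = x̄ + K·y = [-126459/335243, 2202591/2346701]
step 1: P' = (I − K·H)·P̄ = [538042/335243 721974/335243; 721974/335243 7860360/2346701]
step 2: x̄ = F·x = [-3952134/2346701, 7492986/2346701]
step 2: P̄ = F·P·Fᵀ + Q = [200302012/2346701 -89767266/2346701; -89767266/2346701 53573430/2346701]
step 2: y = z − H·x̄ = [-33882477/2346701]
step 2: S = H·P̄·Hᵀ + R = [3098912422/2346701]
step 2: K = P̄·Hᵀ·S⁻¹ = [-390220284/1549456211; 188224329/1549456211]
step 2: x' = x̄ + K·y = [3024659394/1549456211, 2229746013/1549456211]
step 2: P' = (I − K·H)·P̄ = [2478141220/1549456211 3326991546/1549456211; 3326991546/1549456211 5178711648/1549456211]

step 0: x' = [309/283, 603/283], P' = [2717/283 4008/283; 4008/283 6052/283]
step 1: x' = [-126459/335243, 2202591/2346701], P' = [538042/335243 721974/335243; 721974/335243 7860360/2346701]
step 2: x' = [3024659394/1549456211, 2229746013/1549456211], P' = [2478141220/1549456211 3326991546/1549456211; 3326991546/1549456211 5178711648/1549456211]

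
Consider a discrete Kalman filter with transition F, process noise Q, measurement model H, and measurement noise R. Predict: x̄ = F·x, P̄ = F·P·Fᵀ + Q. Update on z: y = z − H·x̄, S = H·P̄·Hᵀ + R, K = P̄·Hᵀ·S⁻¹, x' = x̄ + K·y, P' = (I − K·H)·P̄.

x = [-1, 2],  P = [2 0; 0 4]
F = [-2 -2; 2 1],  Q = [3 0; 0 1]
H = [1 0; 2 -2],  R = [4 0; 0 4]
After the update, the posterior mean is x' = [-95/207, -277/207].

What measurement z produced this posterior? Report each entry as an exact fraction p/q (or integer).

x̄ = F·x = [-2, 0]
P̄ = F·P·Fᵀ + Q = [27 -16; -16 13]
S = H·P̄·Hᵀ + R = [31 86; 86 292]
K = P̄·Hᵀ·S⁻¹ = [61/207 43/207; 79/414 -211/828]
x' − x̄ = [319/207, -277/207] = K·y
y = (KᵀK)⁻¹·Kᵀ·(x' − x̄) = [1, 6]
z = y + H·x̄ = [1, 6] + [-2, -4] = [-1, 2]

z = [-1, 2]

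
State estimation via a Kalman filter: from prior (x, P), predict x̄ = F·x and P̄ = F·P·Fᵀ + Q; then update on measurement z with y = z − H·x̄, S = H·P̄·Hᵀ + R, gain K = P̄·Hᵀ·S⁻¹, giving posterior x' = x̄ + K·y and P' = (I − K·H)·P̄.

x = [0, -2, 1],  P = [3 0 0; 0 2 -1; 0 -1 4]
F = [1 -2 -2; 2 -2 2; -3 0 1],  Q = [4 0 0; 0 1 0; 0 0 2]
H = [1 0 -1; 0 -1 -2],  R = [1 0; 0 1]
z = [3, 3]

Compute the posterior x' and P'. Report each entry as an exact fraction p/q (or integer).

x̄ = F·x = [2, 6, 1]
P̄ = F·P·Fᵀ + Q = [23 -2 -15; -2 45 -8; -15 -8 33]
y = z − H·x̄ = [2, 11]
S = H·P̄·Hᵀ + R = [87 90; 90 146]
K = P̄·Hᵀ·S⁻¹ = [1334/2301 -106/767; 581/767 -1021/1534; -298/767 -121/767]
x' = x̄ + K·y = [3772/2301, 297/1534, -1160/767]
P' = (I − K·H)·P̄ = [12407/2301 -7276/767 3691/767; -7276/767 32449/1534 -7857/767; 3691/767 -7857/767 3989/767]

x' = [3772/2301, 297/1534, -1160/767]
P' = [12407/2301 -7276/767 3691/767; -7276/767 32449/1534 -7857/767; 3691/767 -7857/767 3989/767]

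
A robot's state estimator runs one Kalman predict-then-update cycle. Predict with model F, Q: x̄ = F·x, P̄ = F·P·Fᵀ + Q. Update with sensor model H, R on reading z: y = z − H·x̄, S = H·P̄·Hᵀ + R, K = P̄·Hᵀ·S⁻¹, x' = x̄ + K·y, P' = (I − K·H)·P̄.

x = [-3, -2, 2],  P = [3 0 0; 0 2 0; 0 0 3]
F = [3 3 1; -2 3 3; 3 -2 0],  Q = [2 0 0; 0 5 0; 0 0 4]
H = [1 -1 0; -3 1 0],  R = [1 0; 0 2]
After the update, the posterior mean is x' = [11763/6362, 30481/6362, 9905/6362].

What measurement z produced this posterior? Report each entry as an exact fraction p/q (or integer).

x̄ = F·x = [-13, 6, -5]
P̄ = F·P·Fᵀ + Q = [50 9 15; 9 62 -30; 15 -30 39]
S = H·P̄·Hᵀ + R = [95 -176; -176 460]
K = P̄·Hᵀ·S⁻¹ = [-1489/3181 -6179/12724; -4555/3181 -6003/12724; 1875/3181 795/12724]
x' − x̄ = [94469/6362, -7691/6362, 41715/6362] = K·y
y = (KᵀK)⁻¹·Kᵀ·(x' − x̄) = [16, -46]
z = y + H·x̄ = [16, -46] + [-19, 45] = [-3, -1]

z = [-3, -1]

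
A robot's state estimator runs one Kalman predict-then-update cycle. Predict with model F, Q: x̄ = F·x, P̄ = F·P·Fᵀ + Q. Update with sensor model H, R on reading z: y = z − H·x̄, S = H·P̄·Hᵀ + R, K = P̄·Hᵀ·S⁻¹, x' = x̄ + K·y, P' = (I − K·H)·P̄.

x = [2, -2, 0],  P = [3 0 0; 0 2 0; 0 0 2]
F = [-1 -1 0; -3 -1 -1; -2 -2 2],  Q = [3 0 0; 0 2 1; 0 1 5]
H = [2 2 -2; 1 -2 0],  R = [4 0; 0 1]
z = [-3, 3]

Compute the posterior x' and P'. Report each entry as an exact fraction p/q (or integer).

x' = [3265/4204, -2383/2102, 1220/1051]
P' = [11647/2102 2956/1051 8630/1051; 2956/1051 1758/1051 4629/1051; 8630/1051 4629/1051 14027/1051]

x̄ = F·x = [0, -4, 0]
P̄ = F·P·Fᵀ + Q = [8 11 10; 11 33 19; 10 19 33]
y = z − H·x̄ = [5, -5]
S = H·P̄·Hᵀ + R = [156 -82; -82 97]
K = P̄·Hᵀ·S⁻¹ = [299/4204 -177/2102; 85/2102 -560/1051; -384/1051 -628/1051]
x' = x̄ + K·y = [3265/4204, -2383/2102, 1220/1051]
P' = (I − K·H)·P̄ = [11647/2102 2956/1051 8630/1051; 2956/1051 1758/1051 4629/1051; 8630/1051 4629/1051 14027/1051]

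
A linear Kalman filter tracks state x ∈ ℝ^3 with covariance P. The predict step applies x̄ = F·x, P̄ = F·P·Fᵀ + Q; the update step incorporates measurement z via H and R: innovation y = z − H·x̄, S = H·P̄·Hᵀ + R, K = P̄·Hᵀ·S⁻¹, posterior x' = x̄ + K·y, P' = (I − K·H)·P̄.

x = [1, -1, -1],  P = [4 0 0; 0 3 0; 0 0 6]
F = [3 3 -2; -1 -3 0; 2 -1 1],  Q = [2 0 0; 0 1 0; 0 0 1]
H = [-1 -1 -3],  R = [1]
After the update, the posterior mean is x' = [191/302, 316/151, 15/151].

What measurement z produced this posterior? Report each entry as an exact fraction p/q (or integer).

z = [-3]

x̄ = F·x = [2, 2, 2]
P̄ = F·P·Fᵀ + Q = [89 -39 3; -39 32 1; 3 1 26]
S = H·P̄·Hᵀ + R = [302]
K = P̄·Hᵀ·S⁻¹ = [-59/302; 2/151; -41/151]
x' − x̄ = [-413/302, 14/151, -287/151] = K·y
y = (KᵀK)⁻¹·Kᵀ·(x' − x̄) = [7]
z = y + H·x̄ = [7] + [-10] = [-3]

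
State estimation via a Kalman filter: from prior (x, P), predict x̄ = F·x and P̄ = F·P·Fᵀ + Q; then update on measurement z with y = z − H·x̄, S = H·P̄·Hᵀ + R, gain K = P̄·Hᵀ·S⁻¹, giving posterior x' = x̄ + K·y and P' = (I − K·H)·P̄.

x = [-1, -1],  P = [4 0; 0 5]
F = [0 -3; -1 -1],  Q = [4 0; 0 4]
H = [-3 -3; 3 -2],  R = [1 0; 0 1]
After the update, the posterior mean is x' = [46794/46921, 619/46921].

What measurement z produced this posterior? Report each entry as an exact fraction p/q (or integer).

x̄ = F·x = [3, 2]
P̄ = F·P·Fᵀ + Q = [49 15; 15 13]
S = H·P̄·Hᵀ + R = [829 -408; -408 314]
K = P̄·Hᵀ·S⁻¹ = [-6276/46921 18657/93842; -9312/46921 -18521/93842]
x' − x̄ = [-93969/46921, -93223/46921] = K·y
y = (KᵀK)⁻¹·Kᵀ·(x' − x̄) = [12, -2]
z = y + H·x̄ = [12, -2] + [-15, 5] = [-3, 3]

z = [-3, 3]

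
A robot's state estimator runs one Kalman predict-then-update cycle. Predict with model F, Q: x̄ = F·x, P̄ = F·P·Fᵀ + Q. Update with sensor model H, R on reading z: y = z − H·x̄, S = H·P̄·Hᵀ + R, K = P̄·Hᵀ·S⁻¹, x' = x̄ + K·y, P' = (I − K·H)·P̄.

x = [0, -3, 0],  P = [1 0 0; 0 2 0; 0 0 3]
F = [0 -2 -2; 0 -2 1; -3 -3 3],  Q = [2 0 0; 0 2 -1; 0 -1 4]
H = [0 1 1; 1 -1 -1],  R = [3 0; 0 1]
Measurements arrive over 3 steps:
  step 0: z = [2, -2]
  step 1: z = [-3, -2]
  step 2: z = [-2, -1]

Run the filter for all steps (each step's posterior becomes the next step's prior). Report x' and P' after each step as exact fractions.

step 0: x' = [3820/2963, 5032/2963, 4017/2963], P' = [9770/2963 3624/2963 3642/2963; 3624/2963 9617/2963 -6254/2963; 3642/2963 -6254/2963 10502/2963]
step 1: x' = [-62655694/11917053, -4268944/3972351, -2816243/1324117], P' = [35867758/11917053 -4214/3972351 2995706/1324117; -4214/3972351 3785138/1324117 -3477103/1324117; 2995706/1324117 -3477103/1324117 6408859/1324117]
step 2: x' = [-6686770642/14650423419, -12015963213/4883474473, 11783610729/4883474473], P' = [14432081250/4883474473 -6177008/4883474473 10787897630/4883474473; -6177008/4883474473 14252207941/4883474473 -13056659779/4883474473; 10787897630/4883474473 -13056659779/4883474473 23566494277/4883474473]

step 0: x̄ = F·x = [6, 6, 9]
step 0: P̄ = F·P·Fᵀ + Q = [22 2 -6; 2 13 20; -6 20 58]
step 0: y = z − H·x̄ = [-13, 7]
step 0: S = H·P̄·Hᵀ + R = [114 -115; -115 142]
step 0: K = P̄·Hᵀ·S⁻¹ = [2422/2963 2504/2963; 1121/2963 261/2963; 1416/2963 -606/2963]
step 0: x' = x̄ + K·y = [3820/2963, 5032/2963, 4017/2963]
step 0: P' = (I − K·H)·P̄ = [9770/2963 3624/2963 3642/2963; 3624/2963 9617/2963 -6254/2963; 3642/2963 -6254/2963 10502/2963]
step 1: x̄ = F·x = [-18098/2963, -6047/2963, -14505/2963]
step 1: P̄ = F·P·Fᵀ + Q = [36370/2963 4956/2963 38286/2963; 4956/2963 79912/2963 153349/2963; 38286/2963 153349/2963 393101/2963]
step 1: y = z − H·x̄ = [11663/2963, -8380/2963]
step 1: S = H·P̄·Hᵀ + R = [788600/2963 -736469/2963; -736469/2963 732560/2963]
step 1: K = P̄·Hᵀ·S⁻¹ = [8982904/11917053 8919046/11917053; 308035/3972351 -928319/3972351; 977252/1324117 63950/1324117]
step 1: x' = x̄ + K·y = [-62655694/11917053, -4268944/3972351, -2816243/1324117]
step 1: P' = (I − K·H)·P̄ = [35867758/11917053 -4214/3972351 2995706/1324117; -4214/3972351 3785138/1324117 -3477103/1324117; 2995706/1324117 -3477103/1324117 6408859/1324117]
step 2: x̄ = F·x = [25435346/3972351, 89159/3972351, 50116339/3972351]
step 2: P̄ = F·P·Fᵀ + Q = [15607398/1324117 -4631372/1324117 2223482/1324117; -4631372/1324117 38106057/1324117 62911669/1324117; 2223482/1324117 62911669/1324117 141550061/1324117]
step 2: y = z − H·x̄ = [-19383400/1324117, 20797801/3972351]
step 2: S = H·P̄·Hᵀ + R = [309451807/1324117 -307887346/1324117; -307887346/1324117 327226751/1324117]
step 2: K = P̄·Hᵀ·S⁻¹ = [3593906874/4883474473 3650360628/4883474473; 398516054/4883474473 -1201725170/4883474473; 3503278166/4883474473 278063132/4883474473]
step 2: x' = x̄ + K·y = [-6686770642/14650423419, -12015963213/4883474473, 11783610729/4883474473]
step 2: P' = (I − K·H)·P̄ = [14432081250/4883474473 -6177008/4883474473 10787897630/4883474473; -6177008/4883474473 14252207941/4883474473 -13056659779/4883474473; 10787897630/4883474473 -13056659779/4883474473 23566494277/4883474473]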